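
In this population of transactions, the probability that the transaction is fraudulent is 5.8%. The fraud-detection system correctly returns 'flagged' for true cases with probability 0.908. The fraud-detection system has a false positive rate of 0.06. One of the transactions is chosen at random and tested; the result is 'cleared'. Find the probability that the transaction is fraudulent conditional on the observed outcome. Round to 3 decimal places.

P(H | E) ≈ 0.006

Write H for 'the transaction is fraudulent'. Prior odds H:¬H = 0.058/0.942 = 0.061571. For the 'cleared' outcome, the likelihood ratio is 0.092/0.94 = 0.097872.
Posterior odds = 0.061571 × 0.097872 = 0.0060261, so P(H|E) = 0.0060261/(1+0.0060261) = 0.006.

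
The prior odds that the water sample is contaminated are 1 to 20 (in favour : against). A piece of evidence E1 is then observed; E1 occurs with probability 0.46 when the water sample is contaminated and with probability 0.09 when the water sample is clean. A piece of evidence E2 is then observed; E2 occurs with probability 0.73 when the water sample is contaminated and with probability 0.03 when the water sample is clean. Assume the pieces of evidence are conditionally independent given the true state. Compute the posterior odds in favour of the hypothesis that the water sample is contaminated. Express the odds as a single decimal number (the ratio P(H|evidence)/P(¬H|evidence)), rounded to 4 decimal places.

Prior odds = 1/20 = 0.050000.
Likelihood ratio for E1 = 0.46/0.09 = 5.1111.
Likelihood ratio for E2 = 0.73/0.03 = 24.333.
Posterior odds = prior odds × LR₁ × LR₂ = 6.2185.

Posterior odds ≈ 6.2185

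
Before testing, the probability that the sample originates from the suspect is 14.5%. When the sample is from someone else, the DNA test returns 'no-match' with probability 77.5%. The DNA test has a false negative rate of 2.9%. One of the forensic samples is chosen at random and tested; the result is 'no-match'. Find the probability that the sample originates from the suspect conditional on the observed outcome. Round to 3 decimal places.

P(H | E) ≈ 0.006

Write H for 'the sample originates from the suspect'. Prior odds H:¬H = 0.145/0.855 = 0.16959. For the 'no-match' outcome, the likelihood ratio is 0.029/0.775 = 0.037419.
Posterior odds = 0.16959 × 0.037419 = 0.0063460, so P(H|E) = 0.0063460/(1+0.0063460) = 0.006.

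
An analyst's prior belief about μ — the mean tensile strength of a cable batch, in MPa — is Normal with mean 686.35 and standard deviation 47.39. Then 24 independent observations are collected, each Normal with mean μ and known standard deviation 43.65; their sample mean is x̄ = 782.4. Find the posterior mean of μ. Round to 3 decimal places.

Posterior mean ≈ 779.121

With known σ, the Normal prior is conjugate. Weight on the data is w = (n/σ²)/(n/σ² + 1/τ₀²) = 0.0125963/(0.0125963+0.00044527) = 0.96586.
Posterior mean = w·x̄ + (1−w)·μ₀ = 0.96586·782.4 + 0.034143·686.35 = 779.121.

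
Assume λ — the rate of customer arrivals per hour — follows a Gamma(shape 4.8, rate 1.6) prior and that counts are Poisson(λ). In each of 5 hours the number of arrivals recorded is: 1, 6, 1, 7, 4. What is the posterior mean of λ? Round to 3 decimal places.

Posterior mean ≈ 3.606

The Poisson likelihood adds the total count to the shape and the number of exposure periods to the rate. Here ∑xᵢ = 19 and n = 5, so shape 4.8→23.8 and rate 1.6→6.6.
Posterior mean = shape/rate = 23.8/6.6 = 3.606.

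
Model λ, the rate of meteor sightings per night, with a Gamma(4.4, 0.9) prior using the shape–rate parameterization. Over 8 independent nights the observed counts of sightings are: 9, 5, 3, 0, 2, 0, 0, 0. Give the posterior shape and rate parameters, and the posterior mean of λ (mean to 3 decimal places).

Total count ∑xᵢ = 19 over n = 8 nights.
Gamma is conjugate to the Poisson likelihood: posterior is Gamma(shape = 4.4+19 = 23.4, rate = 0.9+8 = 8.9).
E[λ | data] = 23.4/8.9 = 2.629.

Posterior: Gamma(shape=23.4, rate=8.9); mean ≈ 2.629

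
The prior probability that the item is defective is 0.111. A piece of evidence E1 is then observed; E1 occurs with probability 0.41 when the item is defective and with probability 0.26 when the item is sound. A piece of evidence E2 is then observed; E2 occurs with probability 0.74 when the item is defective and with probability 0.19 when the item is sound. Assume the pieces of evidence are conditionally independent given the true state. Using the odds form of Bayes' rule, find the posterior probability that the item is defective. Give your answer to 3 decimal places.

Posterior probability ≈ 0.434

Prior odds = 0.111/(1−0.111) = 0.12486. In log-odds, ln(0.12486) = -2.0806.
Add log likelihood ratios: ln(1.5769) + ln(3.8947) = 1.8151.
Posterior log-odds = -0.26547, so posterior odds = exp(-0.26547) = 0.76685. Converting, P(H|E) = 0.76685/1.7668 = 0.434.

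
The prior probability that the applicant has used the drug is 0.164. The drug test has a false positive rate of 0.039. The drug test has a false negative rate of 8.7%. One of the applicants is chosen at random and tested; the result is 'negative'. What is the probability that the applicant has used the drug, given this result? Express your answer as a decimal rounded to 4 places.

Let H be the event that the applicant has used the drug. P(H) = 0.164, so P(¬H) = 0.836. With E the 'negative' result, P(E|H) = 0.087 and P(E|¬H) = 0.961.
P(E) = 0.087·0.164 + 0.961·0.836 = 0.014268 + 0.80340 = 0.81766.
By Bayes' theorem, P(H|E) = 0.014268 / 0.81766 = 0.0174.

P(H | E) ≈ 0.0174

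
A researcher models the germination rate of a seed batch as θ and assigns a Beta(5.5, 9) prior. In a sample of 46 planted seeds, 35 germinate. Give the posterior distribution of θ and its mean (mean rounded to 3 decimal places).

Posterior: Beta(40.5, 20); mean ≈ 0.669

The binomial likelihood is conjugate to the Beta prior: with 35 successes and 11 failures, the posterior is Beta(5.5+35, 9+11) = Beta(40.5, 20).
E[θ | data] = 40.5/(40.5+20) = 0.669.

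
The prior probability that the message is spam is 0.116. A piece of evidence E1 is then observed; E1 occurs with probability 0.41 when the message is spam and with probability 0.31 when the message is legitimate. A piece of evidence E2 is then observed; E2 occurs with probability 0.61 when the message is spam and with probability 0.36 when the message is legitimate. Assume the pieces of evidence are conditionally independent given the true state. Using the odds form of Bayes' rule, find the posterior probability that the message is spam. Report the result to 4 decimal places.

Prior odds = 0.116/(1−0.116) = 0.13122. In log-odds, ln(0.13122) = -2.0309.
Add log likelihood ratios: ln(1.3226) + ln(1.6944) = 0.80694.
Posterior log-odds = -1.2239, so posterior odds = exp(-1.2239) = 0.29407. Converting, P(H|E) = 0.29407/1.2941 = 0.2272.

Posterior probability ≈ 0.2272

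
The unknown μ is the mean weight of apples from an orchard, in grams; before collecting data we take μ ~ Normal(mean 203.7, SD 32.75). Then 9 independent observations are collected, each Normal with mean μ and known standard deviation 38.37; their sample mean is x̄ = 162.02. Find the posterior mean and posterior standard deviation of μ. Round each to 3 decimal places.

Prior precision 1/τ₀² = 1/32.75² = 0.00093235; data precision n/σ² = 9/38.37² = 0.00611306.
Posterior precision = 0.00093235 + 0.00611306 = 0.00704541, giving posterior SD = 1/√0.00704541 = 11.914.
Posterior mean = (0.00093235·203.7 + 0.00611306·162.02) / 0.00704541 = 167.536.

Posterior mean ≈ 167.536; posterior SD ≈ 11.914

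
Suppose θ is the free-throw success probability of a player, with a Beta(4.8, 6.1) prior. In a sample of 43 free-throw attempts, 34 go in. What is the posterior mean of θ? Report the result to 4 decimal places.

Posterior mean ≈ 0.7199

Observing 34 successes and 9 failures updates Beta(4.8, 6.1) by adding the success and failure counts to the two shape parameters: α = 4.8+34 = 38.8, β = 6.1+9 = 15.1.
Posterior mean = α/(α+β) = 38.8/53.9 = 0.7199.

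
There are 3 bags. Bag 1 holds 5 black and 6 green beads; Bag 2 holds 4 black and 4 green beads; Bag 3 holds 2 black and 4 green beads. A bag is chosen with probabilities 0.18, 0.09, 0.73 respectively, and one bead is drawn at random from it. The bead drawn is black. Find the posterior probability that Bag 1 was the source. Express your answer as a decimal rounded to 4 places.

P(black|Bag 1) = 0.4545; P(black|Bag 2) = 0.5; P(black|Bag 3) = 0.3333.
Prior × likelihood for each source: 0.18·0.4545=0.08182, 0.09·0.5=0.04500, 0.73·0.3333=0.2433. Summing gives P(black) = 0.37015.
P(Bag 1 | black) = 0.08182 / 0.37015 = 0.2210.

Posterior probability ≈ 0.2210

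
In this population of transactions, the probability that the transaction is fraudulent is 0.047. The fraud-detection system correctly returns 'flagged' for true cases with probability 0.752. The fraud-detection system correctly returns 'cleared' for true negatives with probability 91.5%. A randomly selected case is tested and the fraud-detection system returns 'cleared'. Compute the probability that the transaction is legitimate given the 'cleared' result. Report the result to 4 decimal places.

P(¬H | E) ≈ 0.9868

Let H be the event that the transaction is fraudulent. P(H) = 0.047, so P(¬H) = 0.953. With E the 'cleared' result, P(E|H) = 0.248 and P(E|¬H) = 0.915.
P(E) = 0.248·0.047 + 0.915·0.953 = 0.011656 + 0.87199 = 0.88365.
By Bayes' theorem, P(H|E) = 0.011656 / 0.88365 = 0.0132. Hence P(¬H|E) = 1 − 0.0132 = 0.9868.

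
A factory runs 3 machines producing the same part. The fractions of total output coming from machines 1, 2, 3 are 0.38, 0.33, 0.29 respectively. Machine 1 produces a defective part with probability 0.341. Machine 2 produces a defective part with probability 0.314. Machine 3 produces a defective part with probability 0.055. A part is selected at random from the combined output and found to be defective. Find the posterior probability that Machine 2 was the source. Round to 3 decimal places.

Posterior probability ≈ 0.416

Tabulate prior·likelihood by source: [1] prior 0.38, lik 0.341, product 0.1296; [2] prior 0.33, lik 0.314, product 0.1036; [3] prior 0.29, lik 0.055, product 0.01595.
Normalizing constant = 0.24915; the posterior for Machine 2 is its product over the sum, 0.1036/0.24915 = 0.416.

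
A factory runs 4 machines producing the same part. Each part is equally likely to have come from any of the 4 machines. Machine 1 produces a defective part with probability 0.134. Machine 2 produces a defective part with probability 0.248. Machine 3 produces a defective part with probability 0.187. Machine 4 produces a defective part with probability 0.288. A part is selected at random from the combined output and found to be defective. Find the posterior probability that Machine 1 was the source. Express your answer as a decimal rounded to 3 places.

P(defective|M1) = 0.134; P(defective|M2) = 0.248; P(defective|M3) = 0.187; P(defective|M4) = 0.288.
Prior × likelihood for each source: 0.25·0.134=0.03350, 0.25·0.248=0.06200, 0.25·0.187=0.04675, 0.25·0.288=0.07200. Summing gives P(defective) = 0.21425.
P(Machine 1 | defective) = 0.03350 / 0.21425 = 0.156.

Posterior probability ≈ 0.156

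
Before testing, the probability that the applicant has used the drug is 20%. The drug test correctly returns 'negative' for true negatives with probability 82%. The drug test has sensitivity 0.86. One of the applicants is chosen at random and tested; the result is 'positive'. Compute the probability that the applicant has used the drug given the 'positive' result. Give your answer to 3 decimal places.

P(H | E) ≈ 0.544

Write H for 'the applicant has used the drug'. Prior odds H:¬H = 0.2/0.8 = 0.25000. For the 'positive' outcome, the likelihood ratio is 0.86/0.18 = 4.7778.
Posterior odds = 0.25000 × 4.7778 = 1.1944, so P(H|E) = 1.1944/(1+1.1944) = 0.544.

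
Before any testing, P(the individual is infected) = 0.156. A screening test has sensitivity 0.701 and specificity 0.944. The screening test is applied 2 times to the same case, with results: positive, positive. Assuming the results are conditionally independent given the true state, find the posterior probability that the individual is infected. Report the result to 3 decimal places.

Let H be the event that the individual is infected; start with P(H) = 0.156. P('positive'|H) = 0.701, P('positive'|¬H) = 0.056.
Update on result 1 ('positive'): P(H) ← 0.701·0.1560 / (0.701·0.1560 + 0.056·0.8440) = 0.10936/0.15662 = 0.6982.
Update on result 2 ('positive'): P(H) ← 0.701·0.6982 / (0.701·0.6982 + 0.056·0.3018) = 0.48946/0.50636 = 0.9666.

Posterior P(H) ≈ 0.967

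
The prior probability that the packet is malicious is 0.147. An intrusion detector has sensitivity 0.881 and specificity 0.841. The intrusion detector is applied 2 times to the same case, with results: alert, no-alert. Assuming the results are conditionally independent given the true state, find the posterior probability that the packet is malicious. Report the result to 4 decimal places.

Posterior P(H) ≈ 0.1190

With H the event that the packet is malicious, the joint likelihood of the observed sequence is P(data|H) = 0.881·0.119 = 0.10484 and P(data|¬H) = 0.159·0.841 = 0.13372.
Bayes: P(H|data) = 0.147·0.10484 / (0.147·0.10484 + 0.853·0.13372) = 0.015411/0.12947 = 0.1190.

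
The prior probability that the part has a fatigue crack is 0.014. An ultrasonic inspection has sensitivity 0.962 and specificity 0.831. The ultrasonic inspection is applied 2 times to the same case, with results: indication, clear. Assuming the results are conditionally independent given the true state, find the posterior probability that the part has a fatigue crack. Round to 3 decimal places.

Posterior P(H) ≈ 0.004

Let H be the event that the part has a fatigue crack; start with P(H) = 0.014. P('indication'|H) = 0.962, P('indication'|¬H) = 0.169.
Update on result 1 ('indication'): P(H) ← 0.962·0.0140 / (0.962·0.0140 + 0.169·0.9860) = 0.013468/0.18010 = 0.0748.
Update on result 2 ('clear'): P(H) ← 0.038·0.0748 / (0.038·0.0748 + 0.831·0.9252) = 0.0028416/0.77170 = 0.0037.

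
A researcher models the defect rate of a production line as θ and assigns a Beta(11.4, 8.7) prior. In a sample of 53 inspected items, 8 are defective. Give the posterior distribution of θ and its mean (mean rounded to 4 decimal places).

Posterior: Beta(19.4, 53.7); mean ≈ 0.2654

Observing 8 successes and 45 failures updates Beta(11.4, 8.7) by adding the success and failure counts to the two shape parameters: α = 11.4+8 = 19.4, β = 8.7+45 = 53.7.
E[θ | data] = 19.4/(19.4+53.7) = 0.2654.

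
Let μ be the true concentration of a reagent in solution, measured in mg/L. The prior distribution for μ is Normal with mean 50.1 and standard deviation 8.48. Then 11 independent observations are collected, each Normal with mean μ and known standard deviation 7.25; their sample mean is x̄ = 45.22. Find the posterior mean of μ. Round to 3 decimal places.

Posterior mean ≈ 45.524

With known σ, the Normal prior is conjugate. Weight on the data is w = (n/σ²)/(n/σ² + 1/τ₀²) = 0.209275/(0.209275+0.0139062) = 0.93769.
Posterior mean = w·x̄ + (1−w)·μ₀ = 0.93769·45.22 + 0.062309·50.1 = 45.524.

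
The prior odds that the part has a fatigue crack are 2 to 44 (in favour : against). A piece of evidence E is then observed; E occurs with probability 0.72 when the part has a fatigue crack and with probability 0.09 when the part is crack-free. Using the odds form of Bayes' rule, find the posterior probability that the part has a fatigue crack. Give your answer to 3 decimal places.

Posterior probability ≈ 0.267

Prior odds = 2/44 = 0.045455. In log-odds, ln(0.045455) = -3.0910.
Add log likelihood ratio: ln(8.0000) = 2.0794.
Posterior log-odds = -1.0116, so posterior odds = exp(-1.0116) = 0.36364. Converting, P(H|E) = 0.36364/1.3636 = 0.267.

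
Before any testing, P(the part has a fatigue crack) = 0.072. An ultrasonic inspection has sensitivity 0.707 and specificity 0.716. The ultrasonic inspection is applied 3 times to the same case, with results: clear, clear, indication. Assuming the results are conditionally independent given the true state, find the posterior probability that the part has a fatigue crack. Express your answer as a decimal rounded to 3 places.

Let H be the event that the part has a fatigue crack; start with P(H) = 0.072. P('indication'|H) = 0.707, P('indication'|¬H) = 0.284.
Update on result 1 ('clear'): P(H) ← 0.293·0.0720 / (0.293·0.0720 + 0.716·0.9280) = 0.021096/0.68554 = 0.0308.
Update on result 2 ('clear'): P(H) ← 0.293·0.0308 / (0.293·0.0308 + 0.716·0.9692) = 0.0090164/0.70298 = 0.0128.
Update on result 3 ('indication'): P(H) ← 0.707·0.0128 / (0.707·0.0128 + 0.284·0.9872) = 0.0090679/0.28943 = 0.0313.

Posterior P(H) ≈ 0.031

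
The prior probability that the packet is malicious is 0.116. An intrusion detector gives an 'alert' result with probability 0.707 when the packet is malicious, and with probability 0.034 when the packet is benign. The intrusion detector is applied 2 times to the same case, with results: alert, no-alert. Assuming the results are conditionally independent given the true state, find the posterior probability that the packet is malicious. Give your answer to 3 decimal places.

Let H be the event that the packet is malicious; start with P(H) = 0.116. P('alert'|H) = 0.707, P('alert'|¬H) = 0.034.
Update on result 1 ('alert'): P(H) ← 0.707·0.1160 / (0.707·0.1160 + 0.034·0.8840) = 0.082012/0.11207 = 0.7318.
Update on result 2 ('no-alert'): P(H) ← 0.293·0.7318 / (0.293·0.7318 + 0.966·0.2682) = 0.21442/0.47349 = 0.4528.

Posterior P(H) ≈ 0.453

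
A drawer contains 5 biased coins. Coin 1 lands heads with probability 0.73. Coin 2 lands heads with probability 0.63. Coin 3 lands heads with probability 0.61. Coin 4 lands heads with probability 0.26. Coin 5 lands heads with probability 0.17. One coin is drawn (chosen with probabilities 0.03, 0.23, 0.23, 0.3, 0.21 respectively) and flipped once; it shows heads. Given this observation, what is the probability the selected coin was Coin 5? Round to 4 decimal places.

P(heads|C1) = 0.73; P(heads|C2) = 0.63; P(heads|C3) = 0.61; P(heads|C4) = 0.26; P(heads|C5) = 0.17.
Prior × likelihood for each source: 0.03·0.73=0.02190, 0.23·0.63=0.1449, 0.23·0.61=0.1403, 0.3·0.26=0.07800, 0.21·0.17=0.03570. Summing gives P(heads) = 0.42080.
P(Coin 5 | heads) = 0.03570 / 0.42080 = 0.0848.

Posterior probability ≈ 0.0848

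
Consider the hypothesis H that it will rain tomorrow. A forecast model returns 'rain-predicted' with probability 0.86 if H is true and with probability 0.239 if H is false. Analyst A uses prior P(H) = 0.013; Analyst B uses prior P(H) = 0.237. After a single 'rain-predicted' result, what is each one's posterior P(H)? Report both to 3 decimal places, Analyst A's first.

Analyst A: 0.045; Analyst B: 0.528

The likelihood ratio for a 'rain-predicted' result is 0.86/0.239 = 3.5983.
Analyst A: prior odds 0.013/0.987 = 0.013171; posterior odds 0.047394; posterior probability 0.045.
Analyst B: prior odds 0.237/0.763 = 0.31062; posterior odds 1.1177; posterior probability 0.528.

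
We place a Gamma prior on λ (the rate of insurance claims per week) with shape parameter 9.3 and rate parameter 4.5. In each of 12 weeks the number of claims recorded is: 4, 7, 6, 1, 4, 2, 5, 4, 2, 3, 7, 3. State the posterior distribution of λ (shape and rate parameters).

Posterior: Gamma(shape=57.3, rate=16.5)

The Poisson likelihood adds the total count to the shape and the number of exposure periods to the rate. Here ∑xᵢ = 48 and n = 12, so shape 9.3→57.3 and rate 4.5→16.5.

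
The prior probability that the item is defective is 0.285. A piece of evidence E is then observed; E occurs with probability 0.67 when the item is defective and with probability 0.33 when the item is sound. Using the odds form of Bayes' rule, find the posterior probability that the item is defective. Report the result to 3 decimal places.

Prior odds = 0.285/(1−0.285) = 0.39860. In log-odds, ln(0.39860) = -0.91979.
Add log likelihood ratio: ln(2.0303) = 0.70819.
Posterior log-odds = -0.21161, so posterior odds = exp(-0.21161) = 0.80928. Converting, P(H|E) = 0.80928/1.8093 = 0.447.

Posterior probability ≈ 0.447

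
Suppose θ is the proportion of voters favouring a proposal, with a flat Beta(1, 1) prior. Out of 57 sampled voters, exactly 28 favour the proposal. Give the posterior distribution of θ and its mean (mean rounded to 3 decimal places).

Posterior: Beta(29, 30); mean ≈ 0.492

Observing 28 successes and 29 failures updates Beta(1, 1) by adding the success and failure counts to the two shape parameters: α = 1+28 = 29, β = 1+29 = 30.
Posterior mean = α/(α+β) = 29/59 = 0.492.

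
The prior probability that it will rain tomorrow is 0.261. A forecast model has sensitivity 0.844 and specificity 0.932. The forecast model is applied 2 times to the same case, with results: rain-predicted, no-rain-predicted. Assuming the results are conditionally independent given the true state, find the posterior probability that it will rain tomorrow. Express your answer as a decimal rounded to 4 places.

Posterior P(H) ≈ 0.4232

Let H be the event that it will rain tomorrow; start with P(H) = 0.261. P('rain-predicted'|H) = 0.844, P('rain-predicted'|¬H) = 0.068.
Update on result 1 ('rain-predicted'): P(H) ← 0.844·0.2610 / (0.844·0.2610 + 0.068·0.7390) = 0.22028/0.27054 = 0.8143.
Update on result 2 ('no-rain-predicted'): P(H) ← 0.156·0.8143 / (0.156·0.8143 + 0.932·0.1857) = 0.12702/0.30014 = 0.4232.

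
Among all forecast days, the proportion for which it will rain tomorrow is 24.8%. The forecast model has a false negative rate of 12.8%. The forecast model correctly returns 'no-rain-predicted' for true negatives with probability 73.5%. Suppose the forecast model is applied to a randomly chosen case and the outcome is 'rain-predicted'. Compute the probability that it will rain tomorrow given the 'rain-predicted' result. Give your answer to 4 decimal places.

Write H for 'it will rain tomorrow'. Prior odds H:¬H = 0.248/0.752 = 0.32979. For the 'rain-predicted' outcome, the likelihood ratio is 0.872/0.265 = 3.2906.
Posterior odds = 0.32979 × 3.2906 = 1.0852, so P(H|E) = 1.0852/(1+1.0852) = 0.5204.

P(H | E) ≈ 0.5204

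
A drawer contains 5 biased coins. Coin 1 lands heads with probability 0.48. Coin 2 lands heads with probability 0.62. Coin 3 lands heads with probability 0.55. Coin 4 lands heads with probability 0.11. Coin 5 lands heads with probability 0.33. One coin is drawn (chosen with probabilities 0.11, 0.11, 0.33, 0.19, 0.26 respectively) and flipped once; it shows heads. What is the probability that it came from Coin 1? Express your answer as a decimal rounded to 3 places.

P(heads|C1) = 0.48; P(heads|C2) = 0.62; P(heads|C3) = 0.55; P(heads|C4) = 0.11; P(heads|C5) = 0.33.
Prior × likelihood for each source: 0.11·0.48=0.05280, 0.11·0.62=0.06820, 0.33·0.55=0.1815, 0.19·0.11=0.02090, 0.26·0.33=0.08580. Summing gives P(heads) = 0.40920.
P(Coin 1 | heads) = 0.05280 / 0.40920 = 0.129.

Posterior probability ≈ 0.129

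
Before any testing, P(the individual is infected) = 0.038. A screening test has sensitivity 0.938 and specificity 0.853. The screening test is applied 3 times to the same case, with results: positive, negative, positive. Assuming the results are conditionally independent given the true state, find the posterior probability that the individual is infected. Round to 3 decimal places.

Posterior P(H) ≈ 0.105

Let H be the event that the individual is infected; start with P(H) = 0.038. P('positive'|H) = 0.938, P('positive'|¬H) = 0.147.
Update on result 1 ('positive'): P(H) ← 0.938·0.0380 / (0.938·0.0380 + 0.147·0.9620) = 0.035644/0.17706 = 0.2013.
Update on result 2 ('negative'): P(H) ← 0.062·0.2013 / (0.062·0.2013 + 0.853·0.7987) = 0.012481/0.69376 = 0.0180.
Update on result 3 ('positive'): P(H) ← 0.938·0.0180 / (0.938·0.0180 + 0.147·0.9820) = 0.016875/0.16123 = 0.1047.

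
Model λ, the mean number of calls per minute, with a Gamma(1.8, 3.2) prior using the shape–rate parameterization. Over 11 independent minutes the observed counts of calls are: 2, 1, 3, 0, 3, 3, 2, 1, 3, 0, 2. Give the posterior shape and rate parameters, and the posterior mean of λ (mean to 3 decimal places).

Posterior: Gamma(shape=21.8, rate=14.2); mean ≈ 1.535

The Poisson likelihood adds the total count to the shape and the number of exposure periods to the rate. Here ∑xᵢ = 20 and n = 11, so shape 1.8→21.8 and rate 3.2→14.2.
Posterior mean = shape/rate = 21.8/14.2 = 1.535.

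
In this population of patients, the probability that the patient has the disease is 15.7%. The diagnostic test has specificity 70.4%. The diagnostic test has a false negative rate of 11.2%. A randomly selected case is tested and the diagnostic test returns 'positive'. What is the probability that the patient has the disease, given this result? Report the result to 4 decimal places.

P(H | E) ≈ 0.3584

Write H for 'the patient has the disease'. Prior odds H:¬H = 0.157/0.843 = 0.18624. For the 'positive' outcome, the likelihood ratio is 0.888/0.296 = 3.0000.
Posterior odds = 0.18624 × 3.0000 = 0.55872, so P(H|E) = 0.55872/(1+0.55872) = 0.3584.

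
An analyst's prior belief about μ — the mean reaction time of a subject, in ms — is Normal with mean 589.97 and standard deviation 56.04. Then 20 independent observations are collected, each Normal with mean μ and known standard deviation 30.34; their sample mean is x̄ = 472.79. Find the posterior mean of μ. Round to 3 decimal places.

Posterior mean ≈ 474.483

Prior precision 1/τ₀² = 1/56.04² = 0.00031842; data precision n/σ² = 20/30.34² = 0.0217270.
Posterior precision = 0.00031842 + 0.0217270 = 0.0220454.
Posterior mean = (0.00031842·589.97 + 0.0217270·472.79) / 0.0220454 = 474.483.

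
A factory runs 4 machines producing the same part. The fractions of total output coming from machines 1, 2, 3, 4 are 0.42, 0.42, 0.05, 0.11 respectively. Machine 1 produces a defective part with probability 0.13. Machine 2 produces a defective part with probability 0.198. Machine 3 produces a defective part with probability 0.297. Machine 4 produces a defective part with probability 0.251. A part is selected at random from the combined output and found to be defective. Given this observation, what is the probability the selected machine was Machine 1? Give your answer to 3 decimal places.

Posterior probability ≈ 0.303

P(defective|M1) = 0.13; P(defective|M2) = 0.198; P(defective|M3) = 0.297; P(defective|M4) = 0.251.
Prior × likelihood for each source: 0.42·0.13=0.05460, 0.42·0.198=0.08316, 0.05·0.297=0.01485, 0.11·0.251=0.02761. Summing gives P(defective) = 0.18022.
P(Machine 1 | defective) = 0.05460 / 0.18022 = 0.303.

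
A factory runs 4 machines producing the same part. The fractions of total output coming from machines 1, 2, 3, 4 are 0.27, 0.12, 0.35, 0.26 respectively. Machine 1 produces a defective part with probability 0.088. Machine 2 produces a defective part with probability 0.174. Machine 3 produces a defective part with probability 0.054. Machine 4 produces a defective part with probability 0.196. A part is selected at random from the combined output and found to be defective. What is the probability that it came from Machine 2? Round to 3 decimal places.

Tabulate prior·likelihood by source: [1] prior 0.27, lik 0.088, product 0.02376; [2] prior 0.12, lik 0.174, product 0.02088; [3] prior 0.35, lik 0.054, product 0.01890; [4] prior 0.26, lik 0.196, product 0.05096.
Normalizing constant = 0.11450; the posterior for Machine 2 is its product over the sum, 0.02088/0.11450 = 0.182.

Posterior probability ≈ 0.182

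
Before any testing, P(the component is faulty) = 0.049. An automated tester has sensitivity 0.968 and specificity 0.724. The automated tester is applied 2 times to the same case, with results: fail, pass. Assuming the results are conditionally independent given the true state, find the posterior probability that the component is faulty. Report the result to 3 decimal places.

Let H be the event that the component is faulty; start with P(H) = 0.049. P('fail'|H) = 0.968, P('fail'|¬H) = 0.276.
Update on result 1 ('fail'): P(H) ← 0.968·0.0490 / (0.968·0.0490 + 0.276·0.9510) = 0.047432/0.30991 = 0.1531.
Update on result 2 ('pass'): P(H) ← 0.032·0.1531 / (0.032·0.1531 + 0.724·0.8469) = 0.0048977/0.61809 = 0.0079.

Posterior P(H) ≈ 0.008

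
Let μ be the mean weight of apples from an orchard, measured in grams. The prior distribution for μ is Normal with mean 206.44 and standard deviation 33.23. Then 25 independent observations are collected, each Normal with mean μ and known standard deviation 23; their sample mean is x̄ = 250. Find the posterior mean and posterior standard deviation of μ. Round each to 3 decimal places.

Prior precision 1/τ₀² = 1/33.23² = 0.00090561; data precision n/σ² = 25/23² = 0.0472590.
Posterior precision = 0.00090561 + 0.0472590 = 0.0481646, giving posterior SD = 1/√0.0481646 = 4.557.
Posterior mean = (0.00090561·206.44 + 0.0472590·250) / 0.0481646 = 249.181.

Posterior mean ≈ 249.181; posterior SD ≈ 4.557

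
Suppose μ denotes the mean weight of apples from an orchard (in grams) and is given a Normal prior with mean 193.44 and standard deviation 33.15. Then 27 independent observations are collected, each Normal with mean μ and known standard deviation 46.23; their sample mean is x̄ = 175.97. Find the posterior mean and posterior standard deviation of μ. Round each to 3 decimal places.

Posterior mean ≈ 177.144; posterior SD ≈ 8.593

Prior precision 1/τ₀² = 1/33.15² = 0.00090998; data precision n/σ² = 27/46.23² = 0.0126333.
Posterior precision = 0.00090998 + 0.0126333 = 0.0135433, giving posterior SD = 1/√0.0135433 = 8.593.
Posterior mean = (0.00090998·193.44 + 0.0126333·175.97) / 0.0135433 = 177.144.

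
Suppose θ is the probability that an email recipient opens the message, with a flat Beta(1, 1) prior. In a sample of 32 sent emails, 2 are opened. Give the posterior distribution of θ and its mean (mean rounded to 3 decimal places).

Posterior: Beta(3, 31); mean ≈ 0.088

Observing 2 successes and 30 failures updates Beta(1, 1) by adding the success and failure counts to the two shape parameters: α = 1+2 = 3, β = 1+30 = 31.
E[θ | data] = 3/(3+31) = 0.088.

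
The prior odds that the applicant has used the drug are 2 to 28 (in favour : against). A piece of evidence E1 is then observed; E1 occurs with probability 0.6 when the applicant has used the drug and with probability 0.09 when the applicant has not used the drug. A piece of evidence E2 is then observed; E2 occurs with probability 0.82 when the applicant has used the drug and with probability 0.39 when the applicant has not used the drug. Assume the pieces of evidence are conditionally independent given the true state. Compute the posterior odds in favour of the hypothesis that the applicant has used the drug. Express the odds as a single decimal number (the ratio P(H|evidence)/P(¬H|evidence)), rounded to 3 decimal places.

Posterior odds ≈ 1.001

Prior odds = 2/28 = 0.071429. In log-odds, ln(0.071429) = -2.6391.
Add log likelihood ratios: ln(6.6667) + ln(2.1026) = 2.6403.
Posterior log-odds = 0.0012203, so posterior odds = exp(0.0012203) = 1.0012.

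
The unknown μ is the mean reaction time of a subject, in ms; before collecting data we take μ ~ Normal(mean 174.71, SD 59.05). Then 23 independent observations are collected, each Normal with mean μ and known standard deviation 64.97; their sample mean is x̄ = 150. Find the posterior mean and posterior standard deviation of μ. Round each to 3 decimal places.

Prior precision 1/τ₀² = 1/59.05² = 0.00028679; data precision n/σ² = 23/64.97² = 0.00544882.
Posterior precision = 0.00028679 + 0.00544882 = 0.00573560, giving posterior SD = 1/√0.00573560 = 13.204.
Posterior mean = (0.00028679·174.71 + 0.00544882·150) / 0.00573560 = 151.236.

Posterior mean ≈ 151.236; posterior SD ≈ 13.204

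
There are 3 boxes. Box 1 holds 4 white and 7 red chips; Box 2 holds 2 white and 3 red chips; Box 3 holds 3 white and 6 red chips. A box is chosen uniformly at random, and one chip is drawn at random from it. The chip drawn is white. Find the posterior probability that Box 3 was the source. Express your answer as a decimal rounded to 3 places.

Posterior probability ≈ 0.304

Tabulate prior·likelihood by source: [1] prior 0.333333, lik 0.3636, product 0.1212; [2] prior 0.333333, lik 0.4, product 0.1333; [3] prior 0.333333, lik 0.3333, product 0.1111.
Normalizing constant = 0.36566; the posterior for Box 3 is its product over the sum, 0.1111/0.36566 = 0.304.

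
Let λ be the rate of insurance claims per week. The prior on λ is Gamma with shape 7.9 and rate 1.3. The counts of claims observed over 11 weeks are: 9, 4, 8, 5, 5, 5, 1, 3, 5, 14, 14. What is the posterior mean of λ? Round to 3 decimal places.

The Poisson likelihood adds the total count to the shape and the number of exposure periods to the rate. Here ∑xᵢ = 73 and n = 11, so shape 7.9→80.9 and rate 1.3→12.3.
Posterior mean = shape/rate = 80.9/12.3 = 6.577.

Posterior mean ≈ 6.577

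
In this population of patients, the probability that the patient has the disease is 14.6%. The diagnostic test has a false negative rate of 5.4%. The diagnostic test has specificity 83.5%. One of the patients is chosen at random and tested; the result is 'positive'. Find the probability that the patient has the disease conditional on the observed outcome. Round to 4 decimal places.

Write H for 'the patient has the disease'. Prior odds H:¬H = 0.146/0.854 = 0.17096. For the 'positive' outcome, the likelihood ratio is 0.946/0.165 = 5.7333.
Posterior odds = 0.17096 × 5.7333 = 0.98017, so P(H|E) = 0.98017/(1+0.98017) = 0.4950.

P(H | E) ≈ 0.4950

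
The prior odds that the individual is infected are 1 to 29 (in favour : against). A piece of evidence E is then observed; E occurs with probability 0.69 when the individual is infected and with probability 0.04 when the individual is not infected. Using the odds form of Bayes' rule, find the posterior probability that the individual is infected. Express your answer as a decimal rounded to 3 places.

Posterior probability ≈ 0.373

Prior odds = 1/29 = 0.034483.
Likelihood ratio for E = 0.69/0.04 = 17.250.
Posterior odds = prior odds × LR = 0.59483.
Posterior probability = odds/(1+odds) = 0.59483/1.5948 = 0.373.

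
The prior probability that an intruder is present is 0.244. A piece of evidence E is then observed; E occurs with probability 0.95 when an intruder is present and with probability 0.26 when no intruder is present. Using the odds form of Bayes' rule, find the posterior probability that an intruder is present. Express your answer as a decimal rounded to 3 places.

Prior odds = 0.244/(1−0.244) = 0.32275. In log-odds, ln(0.32275) = -1.1309.
Add log likelihood ratio: ln(3.6538) = 1.2958.
Posterior log-odds = 0.16491, so posterior odds = exp(0.16491) = 1.1793. Converting, P(H|E) = 1.1793/2.1793 = 0.541.

Posterior probability ≈ 0.541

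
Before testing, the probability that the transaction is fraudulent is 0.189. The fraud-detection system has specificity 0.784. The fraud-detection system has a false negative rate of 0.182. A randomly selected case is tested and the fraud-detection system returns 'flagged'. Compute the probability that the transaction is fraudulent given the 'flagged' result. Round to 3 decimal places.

Write H for 'the transaction is fraudulent'. Prior odds H:¬H = 0.189/0.811 = 0.23305. For the 'flagged' outcome, the likelihood ratio is 0.818/0.216 = 3.7870.
Posterior odds = 0.23305 × 3.7870 = 0.88255, so P(H|E) = 0.88255/(1+0.88255) = 0.469.

P(H | E) ≈ 0.469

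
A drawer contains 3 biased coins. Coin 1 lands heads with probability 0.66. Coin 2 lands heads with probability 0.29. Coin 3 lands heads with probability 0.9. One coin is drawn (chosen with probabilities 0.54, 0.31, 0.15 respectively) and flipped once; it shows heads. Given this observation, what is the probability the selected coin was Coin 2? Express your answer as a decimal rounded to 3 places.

Tabulate prior·likelihood by source: [1] prior 0.54, lik 0.66, product 0.3564; [2] prior 0.31, lik 0.29, product 0.08990; [3] prior 0.15, lik 0.9, product 0.1350.
Normalizing constant = 0.58130; the posterior for Coin 2 is its product over the sum, 0.08990/0.58130 = 0.155.

Posterior probability ≈ 0.155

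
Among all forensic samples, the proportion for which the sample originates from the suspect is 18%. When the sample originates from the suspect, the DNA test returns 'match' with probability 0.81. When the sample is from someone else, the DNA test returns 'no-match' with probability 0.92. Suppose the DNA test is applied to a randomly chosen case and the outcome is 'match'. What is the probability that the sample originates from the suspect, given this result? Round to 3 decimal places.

Write H for 'the sample originates from the suspect'. Prior odds H:¬H = 0.18/0.82 = 0.21951. For the 'match' outcome, the likelihood ratio is 0.81/0.08 = 10.125.
Posterior odds = 0.21951 × 10.125 = 2.2226, so P(H|E) = 2.2226/(1+2.2226) = 0.690.

P(H | E) ≈ 0.690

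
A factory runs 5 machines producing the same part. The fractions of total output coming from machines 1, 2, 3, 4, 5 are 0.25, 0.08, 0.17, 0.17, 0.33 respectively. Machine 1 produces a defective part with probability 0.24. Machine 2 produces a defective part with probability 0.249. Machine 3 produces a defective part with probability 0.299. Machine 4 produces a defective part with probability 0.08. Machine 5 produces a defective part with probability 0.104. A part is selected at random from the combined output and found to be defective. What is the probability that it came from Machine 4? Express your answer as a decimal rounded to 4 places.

Tabulate prior·likelihood by source: [1] prior 0.25, lik 0.24, product 0.06000; [2] prior 0.08, lik 0.249, product 0.01992; [3] prior 0.17, lik 0.299, product 0.05083; [4] prior 0.17, lik 0.08, product 0.01360; [5] prior 0.33, lik 0.104, product 0.03432.
Normalizing constant = 0.17867; the posterior for Machine 4 is its product over the sum, 0.01360/0.17867 = 0.0761.

Posterior probability ≈ 0.0761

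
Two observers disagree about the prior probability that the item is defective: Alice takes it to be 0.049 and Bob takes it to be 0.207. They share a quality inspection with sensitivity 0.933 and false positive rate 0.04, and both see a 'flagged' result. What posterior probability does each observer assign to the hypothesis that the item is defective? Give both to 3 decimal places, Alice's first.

P('+'|H) = 0.933, P('+'|¬H) = 0.04.
Alice: numerator 0.933·0.049 = 0.045717; evidence = 0.045717+0.04·0.951 = 0.083757; posterior = 0.546.
Bob: numerator 0.933·0.207 = 0.19313; evidence = 0.19313+0.04·0.793 = 0.22485; posterior = 0.859.

Alice: 0.546; Bob: 0.859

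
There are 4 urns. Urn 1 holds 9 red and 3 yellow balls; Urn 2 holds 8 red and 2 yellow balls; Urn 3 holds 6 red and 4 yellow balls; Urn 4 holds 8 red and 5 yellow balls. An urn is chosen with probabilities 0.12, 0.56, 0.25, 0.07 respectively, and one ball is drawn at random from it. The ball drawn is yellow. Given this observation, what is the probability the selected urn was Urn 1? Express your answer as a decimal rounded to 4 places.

Posterior probability ≈ 0.1116

Tabulate prior·likelihood by source: [1] prior 0.12, lik 0.25, product 0.03000; [2] prior 0.56, lik 0.2, product 0.1120; [3] prior 0.25, lik 0.4, product 0.1000; [4] prior 0.07, lik 0.3846, product 0.02692.
Normalizing constant = 0.26892; the posterior for Urn 1 is its product over the sum, 0.03000/0.26892 = 0.1116.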